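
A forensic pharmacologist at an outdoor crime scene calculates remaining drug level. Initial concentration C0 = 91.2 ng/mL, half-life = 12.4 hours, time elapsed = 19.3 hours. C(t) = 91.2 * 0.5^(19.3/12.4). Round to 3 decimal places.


Drug concentration decay:
Number of half-lives = t / t_half = 19.3 / 12.4 = 1.556452
Decay factor = 0.5^1.556452 = 0.33998618
C(t) = 91.2 * 0.33998618 = 31.007 ng/mL

31.007


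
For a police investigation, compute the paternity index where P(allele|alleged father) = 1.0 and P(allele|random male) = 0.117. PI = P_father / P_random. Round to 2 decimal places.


Paternity Index calculation:
PI = P(allele|father) / P(allele|random)
PI = 1.0 / 0.117
PI = 8.55

8.55


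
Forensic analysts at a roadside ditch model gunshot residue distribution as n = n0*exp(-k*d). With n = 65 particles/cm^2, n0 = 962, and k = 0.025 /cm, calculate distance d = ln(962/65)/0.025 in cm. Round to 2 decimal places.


GSR distance calculation:
n0/n = 962 / 65 = 14.8
ln(n0/n) = 2.694627
d = 2.694627 / 0.025 = 107.79 cm

107.79


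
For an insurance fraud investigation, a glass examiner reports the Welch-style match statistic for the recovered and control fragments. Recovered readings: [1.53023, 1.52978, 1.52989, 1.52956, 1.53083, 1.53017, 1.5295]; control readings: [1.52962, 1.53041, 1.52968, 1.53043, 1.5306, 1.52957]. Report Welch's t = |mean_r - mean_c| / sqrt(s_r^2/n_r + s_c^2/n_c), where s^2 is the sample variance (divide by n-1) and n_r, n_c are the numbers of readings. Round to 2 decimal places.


Welch's t-criterion for glass RI comparison:
Recovered mean = sum / n_r = 10.70996 / 7 = 1.5299943
Control mean = sum / n_c = 9.18031 / 6 = 1.5300517
Recovered sample variance s_r^2 = 2.12429e-07
Control sample variance s_c^2 = 2.25737e-07
Welch SE (unpooled) = sqrt(s_r^2/n_r + s_c^2/n_c) = sqrt(3.03469e-08 + 3.76228e-08) = sqrt(6.79697e-08) = 0.00026071
|mean_r - mean_c| = 5.7381e-05
t = 5.7381e-05 / 0.00026071 = 0.22

0.22


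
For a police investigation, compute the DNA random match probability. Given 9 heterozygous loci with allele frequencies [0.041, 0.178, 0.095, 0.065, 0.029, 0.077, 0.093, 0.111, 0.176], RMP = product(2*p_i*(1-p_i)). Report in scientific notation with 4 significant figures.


Computing RMP for 9 loci:
Locus 1: 2 * 0.041 * 0.959 = 0.078638
Locus 2: 2 * 0.178 * 0.822 = 0.292632
Locus 3: 2 * 0.095 * 0.905 = 0.17195
Locus 4: 2 * 0.065 * 0.935 = 0.12155
Locus 5: 2 * 0.029 * 0.971 = 0.056318
Locus 6: 2 * 0.077 * 0.923 = 0.142142
Locus 7: 2 * 0.093 * 0.907 = 0.168702
Locus 8: 2 * 0.111 * 0.889 = 0.197358
Locus 9: 2 * 0.176 * 0.824 = 0.290048
RMP = 3.718e-08

3.718e-08


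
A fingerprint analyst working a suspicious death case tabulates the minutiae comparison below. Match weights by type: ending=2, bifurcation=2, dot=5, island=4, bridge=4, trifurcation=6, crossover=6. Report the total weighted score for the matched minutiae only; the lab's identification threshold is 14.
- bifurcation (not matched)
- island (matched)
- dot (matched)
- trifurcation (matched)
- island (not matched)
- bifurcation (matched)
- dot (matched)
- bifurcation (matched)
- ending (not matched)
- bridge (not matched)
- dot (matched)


Weighted minutiae match score:
  bifurcation: not matched, +0
  island: matched, +4 (running total 4)
  dot: matched, +5 (running total 9)
  trifurcation: matched, +6 (running total 15)
  island: not matched, +0
  bifurcation: matched, +2 (running total 17)
  dot: matched, +5 (running total 22)
  bifurcation: matched, +2 (running total 24)
  ending: not matched, +0
  bridge: not matched, +0
  dot: matched, +5 (running total 29)
Total score = 29
Threshold = 14; verdict = identification

29


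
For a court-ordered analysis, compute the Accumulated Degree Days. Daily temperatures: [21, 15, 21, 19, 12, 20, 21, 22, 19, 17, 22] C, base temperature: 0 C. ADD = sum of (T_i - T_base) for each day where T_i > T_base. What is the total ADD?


Computing ADD day by day:
Day 1: max(0, 21 - 0) = 21
Day 2: max(0, 15 - 0) = 15
Day 3: max(0, 21 - 0) = 21
Day 4: max(0, 19 - 0) = 19
Day 5: max(0, 12 - 0) = 12
Day 6: max(0, 20 - 0) = 20
Day 7: max(0, 21 - 0) = 21
Day 8: max(0, 22 - 0) = 22
Day 9: max(0, 19 - 0) = 19
Day 10: max(0, 17 - 0) = 17
Day 11: max(0, 22 - 0) = 22
Total ADD = 209

209


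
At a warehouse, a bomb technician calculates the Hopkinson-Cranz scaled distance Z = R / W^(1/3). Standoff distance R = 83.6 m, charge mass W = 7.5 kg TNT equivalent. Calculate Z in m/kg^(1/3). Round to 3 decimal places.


Scaled distance calculation:
W^(1/3) = 7.5^(1/3) = 1.957434
Z = R / W^(1/3) = 83.6 / 1.957434
Z = 42.709 m/kg^(1/3)

42.709


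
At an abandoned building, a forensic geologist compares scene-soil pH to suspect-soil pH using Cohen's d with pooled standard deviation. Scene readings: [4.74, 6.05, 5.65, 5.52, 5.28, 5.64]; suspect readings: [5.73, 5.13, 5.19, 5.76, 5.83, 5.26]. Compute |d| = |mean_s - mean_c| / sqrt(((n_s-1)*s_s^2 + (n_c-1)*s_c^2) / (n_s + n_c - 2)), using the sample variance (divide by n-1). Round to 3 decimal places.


Pooled-variance Cohen's d for soil pH comparison:
Scene mean = 32.88 / 6 = 5.48
Suspect mean = 32.9 / 6 = 5.483333
Scene sample variance s_s^2 = 0.19372
Suspect sample variance s_c^2 = 0.103667
Pooled variance = ((n_s-1)*s_s^2 + (n_c-1)*s_c^2) / (n_s + n_c - 2) = 0.148693
Pooled SD = sqrt(0.148693) = 0.385607
Mean difference = -0.003333
|d| = |-0.003333| / 0.385607 = 0.009

0.009


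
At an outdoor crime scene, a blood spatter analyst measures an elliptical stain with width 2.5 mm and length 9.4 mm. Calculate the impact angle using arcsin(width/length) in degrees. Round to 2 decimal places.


Blood spatter impact angle calculation:
width / length = 2.5 / 9.4 = 0.265957
angle = arcsin(0.265957)
angle = 15.42 degrees

15.42


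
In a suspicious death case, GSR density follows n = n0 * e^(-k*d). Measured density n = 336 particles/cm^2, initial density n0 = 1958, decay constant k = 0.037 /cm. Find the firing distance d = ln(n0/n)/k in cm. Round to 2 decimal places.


GSR distance calculation:
n0/n = 1958 / 336 = 5.827381
ln(n0/n) = 1.762568
d = 1.762568 / 0.037 = 47.64 cm

47.64


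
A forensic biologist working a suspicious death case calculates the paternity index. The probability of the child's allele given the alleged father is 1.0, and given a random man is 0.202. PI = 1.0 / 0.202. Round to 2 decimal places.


Paternity Index calculation:
PI = P(allele|father) / P(allele|random)
PI = 1.0 / 0.202
PI = 4.95

4.95


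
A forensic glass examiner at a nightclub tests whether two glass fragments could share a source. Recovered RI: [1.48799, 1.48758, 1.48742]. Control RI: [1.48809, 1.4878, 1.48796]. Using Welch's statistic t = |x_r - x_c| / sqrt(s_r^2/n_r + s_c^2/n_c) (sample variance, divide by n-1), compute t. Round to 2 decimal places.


Welch's t-criterion for glass RI comparison:
Recovered mean = sum / n_r = 4.46299 / 3 = 1.4876633
Control mean = sum / n_c = 4.46385 / 3 = 1.48795
Recovered sample variance s_r^2 = 8.64333e-08
Control sample variance s_c^2 = 2.11e-08
Welch SE (unpooled) = sqrt(s_r^2/n_r + s_c^2/n_c) = sqrt(2.88111e-08 + 7.03333e-09) = sqrt(3.58444e-08) = 0.000189326
|mean_r - mean_c| = 0.000286667
t = 0.000286667 / 0.000189326 = 1.51

1.51


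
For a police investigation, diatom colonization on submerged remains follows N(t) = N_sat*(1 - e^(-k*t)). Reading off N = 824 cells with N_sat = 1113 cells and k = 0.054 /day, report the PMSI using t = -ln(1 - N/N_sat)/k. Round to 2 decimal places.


PMSI from diatom colonization curve:
N / N_sat = 824 / 1113 = 0.740341
1 - N/N_sat = 0.259659
ln(1 - N/N_sat) = -1.348386
t = -ln(1 - N/N_sat) / k = -(-1.348386) / 0.054 = 24.97 days

24.97


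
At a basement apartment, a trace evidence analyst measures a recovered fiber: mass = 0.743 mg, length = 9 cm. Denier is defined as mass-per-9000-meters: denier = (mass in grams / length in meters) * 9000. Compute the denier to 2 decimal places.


Denier calculation:
Mass in grams = 0.743 mg / 1000 = 0.000743 g
Length in meters = 9 cm / 100 = 0.09 m
Linear density = mass / length = 0.000743 / 0.09 = 0.00825556 g/m
Denier = (g/m) * 9000 = 0.00825556 * 9000 = 74.30

74.30


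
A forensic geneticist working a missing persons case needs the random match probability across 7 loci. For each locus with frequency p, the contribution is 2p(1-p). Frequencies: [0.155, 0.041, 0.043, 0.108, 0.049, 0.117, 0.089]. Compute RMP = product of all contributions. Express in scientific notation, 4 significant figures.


Computing RMP for 7 loci:
Locus 1: 2 * 0.155 * 0.845 = 0.26195
Locus 2: 2 * 0.041 * 0.959 = 0.078638
Locus 3: 2 * 0.043 * 0.957 = 0.082302
Locus 4: 2 * 0.108 * 0.892 = 0.192672
Locus 5: 2 * 0.049 * 0.951 = 0.093198
Locus 6: 2 * 0.117 * 0.883 = 0.206622
Locus 7: 2 * 0.089 * 0.911 = 0.162158
RMP = 1.020e-06

1.020e-06


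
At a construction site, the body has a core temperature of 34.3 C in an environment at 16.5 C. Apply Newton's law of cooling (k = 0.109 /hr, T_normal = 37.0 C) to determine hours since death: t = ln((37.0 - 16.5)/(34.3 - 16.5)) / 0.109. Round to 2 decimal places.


Using Newton's law of cooling:
t = ln((T_normal - T_ambient) / (T_body - T_ambient)) / k
T_normal - T_ambient = 20.5
T_body - T_ambient = 17.8
Ratio = 1.151685
ln(ratio) = 0.141226
t = 0.141226 / 0.109 = 1.30 hours

1.30


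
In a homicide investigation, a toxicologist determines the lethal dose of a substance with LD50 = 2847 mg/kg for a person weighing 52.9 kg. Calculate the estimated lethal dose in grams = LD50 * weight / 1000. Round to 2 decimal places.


Lethal dose calculation:
Lethal dose = LD50 * body_weight / 1000
= 2847 * 52.9 / 1000
= 150606.3 / 1000
= 150.61 g

150.61


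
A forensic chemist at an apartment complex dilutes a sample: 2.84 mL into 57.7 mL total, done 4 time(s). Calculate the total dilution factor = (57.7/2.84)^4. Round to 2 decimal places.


Dilution factor calculation:
Single dilution = V_total / V_sample = 57.7 / 2.84 ≈ 20.316901
Number of dilutions = 4
Total DF = (57.7 / 2.84)^4 (full precision, rounded at the end) = 170384.42

170384.42


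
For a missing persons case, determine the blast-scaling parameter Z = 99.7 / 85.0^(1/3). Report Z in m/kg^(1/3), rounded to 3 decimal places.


Scaled distance calculation:
W^(1/3) = 85.0^(1/3) = 4.39683
Z = R / W^(1/3) = 99.7 / 4.39683
Z = 22.675 m/kg^(1/3)

22.675


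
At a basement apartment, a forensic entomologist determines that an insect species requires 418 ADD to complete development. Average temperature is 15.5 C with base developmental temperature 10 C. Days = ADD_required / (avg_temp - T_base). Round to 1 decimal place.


Insect development time:
Effective temperature = avg_temp - T_base = 15.5 - 10 = 5.5 C
Days = ADD / effective_temp = 418 / 5.5 = 76.0 days

76.0


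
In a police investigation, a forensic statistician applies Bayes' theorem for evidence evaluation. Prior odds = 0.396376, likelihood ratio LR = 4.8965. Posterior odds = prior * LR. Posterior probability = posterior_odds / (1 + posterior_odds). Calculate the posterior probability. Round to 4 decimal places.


Bayesian evidence evaluation:
Posterior odds = prior_odds * LR = 0.396376 * 4.8965 = 1.940855
Posterior probability = posterior_odds / (1 + posterior_odds)
= 1.940855 / (1 + 1.940855)
= 1.940855 / 2.940855
= 0.6600

0.6600


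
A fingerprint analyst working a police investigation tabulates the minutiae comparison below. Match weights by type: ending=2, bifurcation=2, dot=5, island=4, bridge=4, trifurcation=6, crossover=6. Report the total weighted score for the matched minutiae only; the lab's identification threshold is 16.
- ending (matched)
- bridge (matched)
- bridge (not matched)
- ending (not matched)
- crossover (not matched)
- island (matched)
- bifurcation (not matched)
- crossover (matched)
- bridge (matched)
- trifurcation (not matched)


Weighted minutiae match score:
  ending: matched, +2 (running total 2)
  bridge: matched, +4 (running total 6)
  bridge: not matched, +0
  ending: not matched, +0
  crossover: not matched, +0
  island: matched, +4 (running total 10)
  bifurcation: not matched, +0
  crossover: matched, +6 (running total 16)
  bridge: matched, +4 (running total 20)
  trifurcation: not matched, +0
Total score = 20
Threshold = 16; verdict = identification

20


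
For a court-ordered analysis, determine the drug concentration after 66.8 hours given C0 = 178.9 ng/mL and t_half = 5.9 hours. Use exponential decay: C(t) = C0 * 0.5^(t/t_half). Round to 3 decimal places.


Drug concentration decay:
Number of half-lives = t / t_half = 66.8 / 5.9 = 11.322034
Decay factor = 0.5^11.322034 = 0.0003906
C(t) = 178.9 * 0.0003906 = 0.070 ng/mL

0.070


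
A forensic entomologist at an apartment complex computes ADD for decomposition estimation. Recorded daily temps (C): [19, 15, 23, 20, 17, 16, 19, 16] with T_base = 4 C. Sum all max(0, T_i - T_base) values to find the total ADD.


Computing ADD day by day:
Day 1: max(0, 19 - 4) = 15
Day 2: max(0, 15 - 4) = 11
Day 3: max(0, 23 - 4) = 19
Day 4: max(0, 20 - 4) = 16
Day 5: max(0, 17 - 4) = 13
Day 6: max(0, 16 - 4) = 12
Day 7: max(0, 19 - 4) = 15
Day 8: max(0, 16 - 4) = 12
Total ADD = 113

113


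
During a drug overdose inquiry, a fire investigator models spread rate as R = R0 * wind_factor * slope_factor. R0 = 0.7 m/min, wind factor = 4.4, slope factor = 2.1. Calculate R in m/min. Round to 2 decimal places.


Fire spread rate calculation:
R = R0 * wind_factor * slope_factor
= 0.7 * 4.4 * 2.1
= 3.08 * 2.1
= 6.47 m/min

6.47


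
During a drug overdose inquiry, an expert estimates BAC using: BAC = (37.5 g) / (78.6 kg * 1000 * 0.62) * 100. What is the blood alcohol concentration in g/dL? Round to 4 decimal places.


Applying the Widmark formula:
BAC = (dose_g / (body_wt * 1000 * r)) * 100
Denominator = 78.6 * 1000 * 0.62 = 48732
BAC = (37.5 / 48732) * 100
BAC = 0.0770 g/dL

0.0770


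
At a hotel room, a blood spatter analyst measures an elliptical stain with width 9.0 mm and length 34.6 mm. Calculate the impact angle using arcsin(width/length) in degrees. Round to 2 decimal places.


Blood spatter impact angle calculation:
width / length = 9.0 / 34.6 = 0.260116
angle = arcsin(0.260116)
angle = 15.08 degrees

15.08


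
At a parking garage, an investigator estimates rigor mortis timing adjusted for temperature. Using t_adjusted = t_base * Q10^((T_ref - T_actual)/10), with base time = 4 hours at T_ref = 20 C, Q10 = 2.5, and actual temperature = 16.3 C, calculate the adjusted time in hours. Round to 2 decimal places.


Rigor mortis time adjustment:
Exponent = (T_ref - T_actual) / 10 = (20 - 16.3) / 10 = 0.37
Q10 factor = 2.5^0.37 = 1.40358
t_adjusted = 4 * 1.40358 = 5.61 hours

5.61


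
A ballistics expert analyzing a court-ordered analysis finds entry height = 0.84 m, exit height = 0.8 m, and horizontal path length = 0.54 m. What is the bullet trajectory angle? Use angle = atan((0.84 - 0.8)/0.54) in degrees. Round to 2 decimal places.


Bullet trajectory angle:
Height difference = 0.84 - 0.8 = 0.04 m
angle = atan(0.04 / 0.54)
angle = atan(0.074074)
angle = 4.24 degrees

4.24


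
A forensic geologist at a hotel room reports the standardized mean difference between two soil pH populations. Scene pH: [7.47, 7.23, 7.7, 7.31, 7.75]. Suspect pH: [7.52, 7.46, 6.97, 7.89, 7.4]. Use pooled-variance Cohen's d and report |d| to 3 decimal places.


Pooled-variance Cohen's d for soil pH comparison:
Scene mean = 37.46 / 5 = 7.492
Suspect mean = 37.24 / 5 = 7.448
Scene sample variance s_s^2 = 0.05302
Suspect sample variance s_c^2 = 0.10787
Pooled variance = ((n_s-1)*s_s^2 + (n_c-1)*s_c^2) / (n_s + n_c - 2) = 0.080445
Pooled SD = sqrt(0.080445) = 0.283628
Mean difference = 0.044
|d| = |0.044| / 0.283628 = 0.155

0.155


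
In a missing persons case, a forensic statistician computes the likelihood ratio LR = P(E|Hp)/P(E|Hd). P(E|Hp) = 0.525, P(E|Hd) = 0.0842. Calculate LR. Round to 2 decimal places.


Likelihood ratio calculation:
LR = P(E|Hp) / P(E|Hd)
LR = 0.525 / 0.0842
LR = 6.24

6.24


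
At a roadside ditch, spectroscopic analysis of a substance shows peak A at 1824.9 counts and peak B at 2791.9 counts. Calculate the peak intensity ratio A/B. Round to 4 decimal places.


Spectral peak ratio:
Peak A = 1824.9 counts
Peak B = 2791.9 counts
Ratio = 1824.9 / 2791.9 = 0.6536

0.6536


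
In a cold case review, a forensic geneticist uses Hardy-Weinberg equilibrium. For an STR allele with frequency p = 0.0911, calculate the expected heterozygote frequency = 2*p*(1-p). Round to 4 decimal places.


Hardy-Weinberg heterozygote frequency:
q = 1 - p = 1 - 0.0911 = 0.9089
2pq = 2 * 0.0911 * 0.9089 = 0.1656

0.1656


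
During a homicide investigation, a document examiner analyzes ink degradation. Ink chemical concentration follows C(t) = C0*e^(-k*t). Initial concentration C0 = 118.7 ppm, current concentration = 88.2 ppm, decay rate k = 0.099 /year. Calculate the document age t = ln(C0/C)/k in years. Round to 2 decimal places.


Document age estimation:
C0/C = 118.7 / 88.2 = 1.345805
ln(C0/C) = 0.296992
t = 0.296992 / 0.099 = 3.00 years

3.00


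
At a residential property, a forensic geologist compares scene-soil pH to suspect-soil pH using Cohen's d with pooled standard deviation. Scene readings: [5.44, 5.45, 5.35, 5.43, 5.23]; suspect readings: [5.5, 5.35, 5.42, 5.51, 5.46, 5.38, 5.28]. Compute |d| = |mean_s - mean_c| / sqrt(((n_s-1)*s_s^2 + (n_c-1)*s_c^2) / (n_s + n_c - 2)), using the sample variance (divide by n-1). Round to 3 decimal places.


Pooled-variance Cohen's d for soil pH comparison:
Scene mean = 26.9 / 5 = 5.38
Suspect mean = 37.9 / 7 = 5.414286
Scene sample variance s_s^2 = 0.0086
Suspect sample variance s_c^2 = 0.006995
Pooled variance = ((n_s-1)*s_s^2 + (n_c-1)*s_c^2) / (n_s + n_c - 2) = 0.007637
Pooled SD = sqrt(0.007637) = 0.08739
Mean difference = -0.034286
|d| = |-0.034286| / 0.08739 = 0.392

0.392


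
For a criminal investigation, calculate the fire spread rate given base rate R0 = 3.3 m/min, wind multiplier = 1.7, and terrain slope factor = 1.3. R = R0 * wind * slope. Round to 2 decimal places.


Fire spread rate calculation:
R = R0 * wind_factor * slope_factor
= 3.3 * 1.7 * 1.3
= 5.61 * 1.3
= 7.29 m/min

7.29


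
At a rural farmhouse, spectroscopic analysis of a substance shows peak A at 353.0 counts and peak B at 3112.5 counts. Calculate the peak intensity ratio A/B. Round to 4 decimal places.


Spectral peak ratio:
Peak A = 353.0 counts
Peak B = 3112.5 counts
Ratio = 353.0 / 3112.5 = 0.1134

0.1134


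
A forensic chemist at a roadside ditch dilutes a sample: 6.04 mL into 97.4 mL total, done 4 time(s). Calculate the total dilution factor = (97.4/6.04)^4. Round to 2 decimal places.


Dilution factor calculation:
Single dilution = V_total / V_sample = 97.4 / 6.04 ≈ 16.125828
Number of dilutions = 4
Total DF = (97.4 / 6.04)^4 (full precision, rounded at the end) = 67622.01

67622.01


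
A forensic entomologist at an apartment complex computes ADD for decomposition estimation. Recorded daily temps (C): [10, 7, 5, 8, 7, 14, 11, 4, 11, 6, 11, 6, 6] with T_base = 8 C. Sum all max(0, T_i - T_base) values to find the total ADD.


Computing ADD day by day:
Day 1: max(0, 10 - 8) = 2
Day 2: max(0, 7 - 8) = 0
Day 3: max(0, 5 - 8) = 0
Day 4: max(0, 8 - 8) = 0
Day 5: max(0, 7 - 8) = 0
Day 6: max(0, 14 - 8) = 6
Day 7: max(0, 11 - 8) = 3
Day 8: max(0, 4 - 8) = 0
Day 9: max(0, 11 - 8) = 3
Day 10: max(0, 6 - 8) = 0
Day 11: max(0, 11 - 8) = 3
Day 12: max(0, 6 - 8) = 0
Day 13: max(0, 6 - 8) = 0
Total ADD = 17

17


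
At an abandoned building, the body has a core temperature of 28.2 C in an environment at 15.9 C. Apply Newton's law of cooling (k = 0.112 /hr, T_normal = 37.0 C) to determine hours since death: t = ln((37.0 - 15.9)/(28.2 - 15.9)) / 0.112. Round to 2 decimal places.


Using Newton's law of cooling:
t = ln((T_normal - T_ambient) / (T_body - T_ambient)) / k
T_normal - T_ambient = 21.1
T_body - T_ambient = 12.3
Ratio = 1.715447
ln(ratio) = 0.539674
t = 0.539674 / 0.112 = 4.82 hours

4.82


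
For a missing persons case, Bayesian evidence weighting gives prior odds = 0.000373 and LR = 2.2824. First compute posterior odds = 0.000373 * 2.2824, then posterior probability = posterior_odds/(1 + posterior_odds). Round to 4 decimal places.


Bayesian evidence evaluation:
Posterior odds = prior_odds * LR = 0.000373 * 2.2824 = 0.0008513352
Posterior probability = posterior_odds / (1 + posterior_odds)
= 0.0008513352 / (1 + 0.0008513352)
= 0.0008513352 / 1.0008513352
= 0.0009

0.0009


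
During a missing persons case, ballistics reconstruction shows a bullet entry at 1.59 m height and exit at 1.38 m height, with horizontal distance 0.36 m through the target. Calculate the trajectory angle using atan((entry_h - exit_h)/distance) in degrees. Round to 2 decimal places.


Bullet trajectory angle:
Height difference = 1.59 - 1.38 = 0.21 m
angle = atan(0.21 / 0.36)
angle = atan(0.583333)
angle = 30.26 degrees

30.26


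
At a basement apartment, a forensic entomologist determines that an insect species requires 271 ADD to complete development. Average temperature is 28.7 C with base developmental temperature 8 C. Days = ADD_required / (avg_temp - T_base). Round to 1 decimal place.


Insect development time:
Effective temperature = avg_temp - T_base = 28.7 - 8 = 20.7 C
Days = ADD / effective_temp = 271 / 20.7 = 13.1 days

13.1


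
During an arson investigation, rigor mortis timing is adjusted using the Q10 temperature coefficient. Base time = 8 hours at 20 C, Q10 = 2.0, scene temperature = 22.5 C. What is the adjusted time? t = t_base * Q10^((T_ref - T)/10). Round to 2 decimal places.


Rigor mortis time adjustment:
Exponent = (T_ref - T_actual) / 10 = (20 - 22.5) / 10 = -0.25
Q10 factor = 2.0^-0.25 = 0.8409
t_adjusted = 8 * 0.8409 = 6.73 hours

6.73


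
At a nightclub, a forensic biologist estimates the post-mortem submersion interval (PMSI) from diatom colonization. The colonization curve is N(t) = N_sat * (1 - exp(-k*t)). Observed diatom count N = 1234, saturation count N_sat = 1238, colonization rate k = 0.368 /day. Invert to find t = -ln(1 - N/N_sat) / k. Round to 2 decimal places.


PMSI from diatom colonization curve:
N / N_sat = 1234 / 1238 = 0.996769
1 - N/N_sat = 0.003231
ln(1 - N/N_sat) = -5.734964
t = -ln(1 - N/N_sat) / k = -(-5.734964) / 0.368 = 15.58 days

15.58


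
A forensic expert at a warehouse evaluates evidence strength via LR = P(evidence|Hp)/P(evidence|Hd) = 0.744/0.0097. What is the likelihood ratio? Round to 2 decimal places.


Likelihood ratio calculation:
LR = P(E|Hp) / P(E|Hd)
LR = 0.744 / 0.0097
LR = 76.70

76.70


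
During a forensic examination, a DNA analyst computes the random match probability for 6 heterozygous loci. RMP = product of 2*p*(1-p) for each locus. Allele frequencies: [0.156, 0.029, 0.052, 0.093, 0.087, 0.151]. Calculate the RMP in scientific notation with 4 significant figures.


Computing RMP for 6 loci:
Locus 1: 2 * 0.156 * 0.844 = 0.263328
Locus 2: 2 * 0.029 * 0.971 = 0.056318
Locus 3: 2 * 0.052 * 0.948 = 0.098592
Locus 4: 2 * 0.093 * 0.907 = 0.168702
Locus 5: 2 * 0.087 * 0.913 = 0.158862
Locus 6: 2 * 0.151 * 0.849 = 0.256398
RMP = 1.005e-05

1.005e-05


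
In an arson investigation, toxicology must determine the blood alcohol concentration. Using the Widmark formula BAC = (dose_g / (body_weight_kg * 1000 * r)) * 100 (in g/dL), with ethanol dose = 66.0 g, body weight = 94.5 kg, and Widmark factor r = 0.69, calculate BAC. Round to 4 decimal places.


Applying the Widmark formula:
BAC = (dose_g / (body_wt * 1000 * r)) * 100
Denominator = 94.5 * 1000 * 0.69 = 65205
BAC = (66.0 / 65205) * 100
BAC = 0.1012 g/dL

0.1012


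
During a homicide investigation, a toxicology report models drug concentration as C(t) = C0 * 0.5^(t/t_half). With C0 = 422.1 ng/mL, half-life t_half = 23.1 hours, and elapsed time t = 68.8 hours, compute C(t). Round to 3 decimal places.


Drug concentration decay:
Number of half-lives = t / t_half = 68.8 / 23.1 = 2.978355
Decay factor = 0.5^2.978355 = 0.12688954
C(t) = 422.1 * 0.12688954 = 53.560 ng/mL

53.560


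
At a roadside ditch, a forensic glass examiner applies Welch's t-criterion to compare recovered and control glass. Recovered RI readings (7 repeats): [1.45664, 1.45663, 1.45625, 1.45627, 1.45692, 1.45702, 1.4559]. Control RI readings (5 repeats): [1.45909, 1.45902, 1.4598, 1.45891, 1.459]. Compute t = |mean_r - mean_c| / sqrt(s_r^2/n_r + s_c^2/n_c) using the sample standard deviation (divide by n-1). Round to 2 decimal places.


Welch's t-criterion for glass RI comparison:
Recovered mean = sum / n_r = 10.19563 / 7 = 1.4565186
Control mean = sum / n_c = 7.29582 / 5 = 1.459164
Recovered sample variance s_r^2 = 1.59381e-07
Control sample variance s_c^2 = 1.3053e-07
Welch SE (unpooled) = sqrt(s_r^2/n_r + s_c^2/n_c) = sqrt(2.27687e-08 + 2.6106e-08) = sqrt(4.88747e-08) = 0.000221076
|mean_r - mean_c| = 0.00264543
t = 0.00264543 / 0.000221076 = 11.97

11.97


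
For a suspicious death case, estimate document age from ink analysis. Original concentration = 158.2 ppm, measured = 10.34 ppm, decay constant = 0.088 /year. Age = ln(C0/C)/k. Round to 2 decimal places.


Document age estimation:
C0/C = 158.2 / 10.34 = 15.299807
ln(C0/C) = 2.72784
t = 2.72784 / 0.088 = 31.00 years

31.00


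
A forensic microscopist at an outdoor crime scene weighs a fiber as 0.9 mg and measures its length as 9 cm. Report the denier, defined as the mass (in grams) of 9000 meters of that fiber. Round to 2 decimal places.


Denier calculation:
Mass in grams = 0.9 mg / 1000 = 0.0009 g
Length in meters = 9 cm / 100 = 0.09 m
Linear density = mass / length = 0.0009 / 0.09 = 0.01 g/m
Denier = (g/m) * 9000 = 0.01 * 9000 = 90.00

90.00


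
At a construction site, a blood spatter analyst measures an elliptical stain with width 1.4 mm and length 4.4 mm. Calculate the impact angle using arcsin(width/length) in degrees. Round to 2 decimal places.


Blood spatter impact angle calculation:
width / length = 1.4 / 4.4 = 0.318182
angle = arcsin(0.318182)
angle = 18.55 degrees

18.55


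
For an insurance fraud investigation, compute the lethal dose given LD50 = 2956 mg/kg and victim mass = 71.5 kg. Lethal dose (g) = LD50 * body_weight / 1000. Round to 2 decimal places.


Lethal dose calculation:
Lethal dose = LD50 * body_weight / 1000
= 2956 * 71.5 / 1000
= 211354 / 1000
= 211.35 g

211.35


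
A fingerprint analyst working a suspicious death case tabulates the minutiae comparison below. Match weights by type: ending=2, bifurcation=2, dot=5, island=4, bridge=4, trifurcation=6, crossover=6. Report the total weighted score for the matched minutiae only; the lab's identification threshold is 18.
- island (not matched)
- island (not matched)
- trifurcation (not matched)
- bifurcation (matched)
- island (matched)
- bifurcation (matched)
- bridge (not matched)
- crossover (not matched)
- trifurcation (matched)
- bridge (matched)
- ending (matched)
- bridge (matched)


Weighted minutiae match score:
  island: not matched, +0
  island: not matched, +0
  trifurcation: not matched, +0
  bifurcation: matched, +2 (running total 2)
  island: matched, +4 (running total 6)
  bifurcation: matched, +2 (running total 8)
  bridge: not matched, +0
  crossover: not matched, +0
  trifurcation: matched, +6 (running total 14)
  bridge: matched, +4 (running total 18)
  ending: matched, +2 (running total 20)
  bridge: matched, +4 (running total 24)
Total score = 24
Threshold = 18; verdict = identification

24


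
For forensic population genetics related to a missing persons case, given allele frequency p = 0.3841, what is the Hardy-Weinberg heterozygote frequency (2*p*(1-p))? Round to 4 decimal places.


Hardy-Weinberg heterozygote frequency:
q = 1 - p = 1 - 0.3841 = 0.6159
2pq = 2 * 0.3841 * 0.6159 = 0.4731

0.4731


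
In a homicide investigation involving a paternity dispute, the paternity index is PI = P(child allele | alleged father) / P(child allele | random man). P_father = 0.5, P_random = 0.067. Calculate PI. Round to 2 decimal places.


Paternity Index calculation:
PI = P(allele|father) / P(allele|random)
PI = 0.5 / 0.067
PI = 7.46

7.46


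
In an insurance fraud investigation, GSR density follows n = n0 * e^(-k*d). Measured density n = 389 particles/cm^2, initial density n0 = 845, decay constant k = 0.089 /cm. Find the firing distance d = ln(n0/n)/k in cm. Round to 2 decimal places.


GSR distance calculation:
n0/n = 845 / 389 = 2.172237
ln(n0/n) = 0.775758
d = 0.775758 / 0.089 = 8.72 cm

8.72


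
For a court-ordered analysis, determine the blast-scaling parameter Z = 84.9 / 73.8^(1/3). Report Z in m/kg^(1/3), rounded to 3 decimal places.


Scaled distance calculation:
W^(1/3) = 73.8^(1/3) = 4.194551
Z = R / W^(1/3) = 84.9 / 4.194551
Z = 20.241 m/kg^(1/3)

20.241


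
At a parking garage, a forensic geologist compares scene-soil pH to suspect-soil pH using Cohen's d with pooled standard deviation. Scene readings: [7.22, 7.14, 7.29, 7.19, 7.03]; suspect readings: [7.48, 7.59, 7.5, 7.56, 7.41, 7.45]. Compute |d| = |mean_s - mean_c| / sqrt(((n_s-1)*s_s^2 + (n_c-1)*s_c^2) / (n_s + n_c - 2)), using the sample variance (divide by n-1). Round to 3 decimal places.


Pooled-variance Cohen's d for soil pH comparison:
Scene mean = 35.87 / 5 = 7.174
Suspect mean = 44.99 / 6 = 7.498333
Scene sample variance s_s^2 = 0.00943
Suspect sample variance s_c^2 = 0.004537
Pooled variance = ((n_s-1)*s_s^2 + (n_c-1)*s_c^2) / (n_s + n_c - 2) = 0.006711
Pooled SD = sqrt(0.006711) = 0.081921
Mean difference = -0.324333
|d| = |-0.324333| / 0.081921 = 3.959

3.959


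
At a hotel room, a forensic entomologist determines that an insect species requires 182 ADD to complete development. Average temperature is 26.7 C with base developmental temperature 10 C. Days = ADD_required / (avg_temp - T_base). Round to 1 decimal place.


Insect development time:
Effective temperature = avg_temp - T_base = 26.7 - 10 = 16.7 C
Days = ADD / effective_temp = 182 / 16.7 = 10.9 days

10.9


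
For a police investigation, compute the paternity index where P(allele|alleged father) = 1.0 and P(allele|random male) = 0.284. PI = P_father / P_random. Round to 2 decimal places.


Paternity Index calculation:
PI = P(allele|father) / P(allele|random)
PI = 1.0 / 0.284
PI = 3.52

3.52


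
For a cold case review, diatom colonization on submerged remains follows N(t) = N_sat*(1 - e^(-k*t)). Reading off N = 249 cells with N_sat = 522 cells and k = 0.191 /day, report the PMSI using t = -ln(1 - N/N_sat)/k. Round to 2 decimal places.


PMSI from diatom colonization curve:
N / N_sat = 249 / 522 = 0.477011
1 - N/N_sat = 0.522989
ln(1 - N/N_sat) = -0.648195
t = -ln(1 - N/N_sat) / k = -(-0.648195) / 0.191 = 3.39 days

3.39


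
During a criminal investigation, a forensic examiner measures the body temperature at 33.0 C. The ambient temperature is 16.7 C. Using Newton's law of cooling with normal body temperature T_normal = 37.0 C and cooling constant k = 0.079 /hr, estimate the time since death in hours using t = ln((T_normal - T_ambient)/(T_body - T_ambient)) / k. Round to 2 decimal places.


Using Newton's law of cooling:
t = ln((T_normal - T_ambient) / (T_body - T_ambient)) / k
T_normal - T_ambient = 20.3
T_body - T_ambient = 16.3
Ratio = 1.245399
ln(ratio) = 0.219456
t = 0.219456 / 0.079 = 2.78 hours

2.78


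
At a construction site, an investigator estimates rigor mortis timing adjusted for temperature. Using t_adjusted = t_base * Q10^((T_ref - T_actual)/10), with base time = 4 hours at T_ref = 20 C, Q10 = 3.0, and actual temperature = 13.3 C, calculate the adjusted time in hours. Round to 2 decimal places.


Rigor mortis time adjustment:
Exponent = (T_ref - T_actual) / 10 = (20 - 13.3) / 10 = 0.67
Q10 factor = 3.0^0.67 = 2.08772
t_adjusted = 4 * 2.08772 = 8.35 hours

8.35


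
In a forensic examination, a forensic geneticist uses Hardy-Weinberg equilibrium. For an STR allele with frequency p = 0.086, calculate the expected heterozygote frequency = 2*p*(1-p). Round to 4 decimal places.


Hardy-Weinberg heterozygote frequency:
q = 1 - p = 1 - 0.086 = 0.914
2pq = 2 * 0.086 * 0.914 = 0.1572

0.1572


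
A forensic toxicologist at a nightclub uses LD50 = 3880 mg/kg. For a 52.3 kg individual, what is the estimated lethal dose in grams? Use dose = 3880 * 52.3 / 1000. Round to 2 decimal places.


Lethal dose calculation:
Lethal dose = LD50 * body_weight / 1000
= 3880 * 52.3 / 1000
= 202924 / 1000
= 202.92 g

202.92


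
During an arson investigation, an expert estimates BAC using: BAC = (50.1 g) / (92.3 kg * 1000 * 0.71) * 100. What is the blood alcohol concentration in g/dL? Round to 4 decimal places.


Applying the Widmark formula:
BAC = (dose_g / (body_wt * 1000 * r)) * 100
Denominator = 92.3 * 1000 * 0.71 = 65533
BAC = (50.1 / 65533) * 100
BAC = 0.0765 g/dL

0.0765


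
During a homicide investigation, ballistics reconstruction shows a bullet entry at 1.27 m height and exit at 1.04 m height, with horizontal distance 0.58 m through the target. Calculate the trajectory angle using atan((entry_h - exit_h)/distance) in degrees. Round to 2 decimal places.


Bullet trajectory angle:
Height difference = 1.27 - 1.04 = 0.23 m
angle = atan(0.23 / 0.58)
angle = atan(0.396552)
angle = 21.63 degrees

21.63


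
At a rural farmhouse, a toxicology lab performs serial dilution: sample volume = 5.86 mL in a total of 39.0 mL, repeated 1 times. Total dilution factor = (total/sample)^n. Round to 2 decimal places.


Dilution factor calculation:
Single dilution = V_total / V_sample = 39.0 / 5.86 ≈ 6.65529
Number of dilutions = 1
Total DF = (39.0 / 5.86)^1 (full precision, rounded at the end) = 6.66

6.66


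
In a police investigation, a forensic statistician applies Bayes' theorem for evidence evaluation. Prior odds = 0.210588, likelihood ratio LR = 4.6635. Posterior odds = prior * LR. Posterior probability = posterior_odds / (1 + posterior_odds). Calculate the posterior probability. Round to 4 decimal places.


Bayesian evidence evaluation:
Posterior odds = prior_odds * LR = 0.210588 * 4.6635 = 0.9820771
Posterior probability = posterior_odds / (1 + posterior_odds)
= 0.9820771 / (1 + 0.9820771)
= 0.9820771 / 1.9820771
= 0.4955

0.4955


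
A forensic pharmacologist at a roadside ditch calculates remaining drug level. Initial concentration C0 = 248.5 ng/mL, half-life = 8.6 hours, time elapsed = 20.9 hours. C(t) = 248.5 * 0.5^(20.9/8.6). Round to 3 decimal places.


Drug concentration decay:
Number of half-lives = t / t_half = 20.9 / 8.6 = 2.430233
Decay factor = 0.5^2.430233 = 0.18553548
C(t) = 248.5 * 0.18553548 = 46.106 ng/mL

46.106


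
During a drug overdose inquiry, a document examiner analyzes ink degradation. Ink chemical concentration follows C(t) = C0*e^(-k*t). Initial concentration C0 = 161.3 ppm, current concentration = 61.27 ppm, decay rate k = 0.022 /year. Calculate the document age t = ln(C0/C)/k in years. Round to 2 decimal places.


Document age estimation:
C0/C = 161.3 / 61.27 = 2.63261
ln(C0/C) = 0.967976
t = 0.967976 / 0.022 = 44.00 years

44.00


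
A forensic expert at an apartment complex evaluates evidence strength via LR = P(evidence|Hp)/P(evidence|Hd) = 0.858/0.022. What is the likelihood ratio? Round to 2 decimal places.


Likelihood ratio calculation:
LR = P(E|Hp) / P(E|Hd)
LR = 0.858 / 0.022
LR = 39.00

39.00


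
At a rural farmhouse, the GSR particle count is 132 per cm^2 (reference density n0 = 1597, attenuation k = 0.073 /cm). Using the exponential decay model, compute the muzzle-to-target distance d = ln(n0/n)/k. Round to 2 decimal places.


GSR distance calculation:
n0/n = 1597 / 132 = 12.098485
ln(n0/n) = 2.49308
d = 2.49308 / 0.073 = 34.15 cm

34.15


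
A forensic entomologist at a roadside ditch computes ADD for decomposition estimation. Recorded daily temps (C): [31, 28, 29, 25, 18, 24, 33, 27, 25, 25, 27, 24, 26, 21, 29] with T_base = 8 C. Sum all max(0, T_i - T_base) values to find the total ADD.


Computing ADD day by day:
Day 1: max(0, 31 - 8) = 23
Day 2: max(0, 28 - 8) = 20
Day 3: max(0, 29 - 8) = 21
Day 4: max(0, 25 - 8) = 17
Day 5: max(0, 18 - 8) = 10
Day 6: max(0, 24 - 8) = 16
Day 7: max(0, 33 - 8) = 25
Day 8: max(0, 27 - 8) = 19
Day 9: max(0, 25 - 8) = 17
Day 10: max(0, 25 - 8) = 17
Day 11: max(0, 27 - 8) = 19
Day 12: max(0, 24 - 8) = 16
Day 13: max(0, 26 - 8) = 18
Day 14: max(0, 21 - 8) = 13
Day 15: max(0, 29 - 8) = 21
Total ADD = 272

272


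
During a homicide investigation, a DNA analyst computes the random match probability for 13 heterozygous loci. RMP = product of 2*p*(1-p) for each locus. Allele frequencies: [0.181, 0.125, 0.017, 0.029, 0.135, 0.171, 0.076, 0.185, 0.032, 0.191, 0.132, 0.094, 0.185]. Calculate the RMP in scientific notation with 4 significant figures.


Computing RMP for 13 loci:
Locus 1: 2 * 0.181 * 0.819 = 0.296478
Locus 2: 2 * 0.125 * 0.875 = 0.21875
Locus 3: 2 * 0.017 * 0.983 = 0.033422
Locus 4: 2 * 0.029 * 0.971 = 0.056318
Locus 5: 2 * 0.135 * 0.865 = 0.23355
Locus 6: 2 * 0.171 * 0.829 = 0.283518
Locus 7: 2 * 0.076 * 0.924 = 0.140448
Locus 8: 2 * 0.185 * 0.815 = 0.30155
Locus 9: 2 * 0.032 * 0.968 = 0.061952
Locus 10: 2 * 0.191 * 0.809 = 0.309038
Locus 11: 2 * 0.132 * 0.868 = 0.229152
Locus 12: 2 * 0.094 * 0.906 = 0.170328
Locus 13: 2 * 0.185 * 0.815 = 0.30155
RMP = 7.714e-11

7.714e-11


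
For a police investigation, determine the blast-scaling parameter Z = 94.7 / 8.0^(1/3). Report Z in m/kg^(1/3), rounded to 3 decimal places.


Scaled distance calculation:
W^(1/3) = 8.0^(1/3) = 2
Z = R / W^(1/3) = 94.7 / 2
Z = 47.350 m/kg^(1/3)

47.350


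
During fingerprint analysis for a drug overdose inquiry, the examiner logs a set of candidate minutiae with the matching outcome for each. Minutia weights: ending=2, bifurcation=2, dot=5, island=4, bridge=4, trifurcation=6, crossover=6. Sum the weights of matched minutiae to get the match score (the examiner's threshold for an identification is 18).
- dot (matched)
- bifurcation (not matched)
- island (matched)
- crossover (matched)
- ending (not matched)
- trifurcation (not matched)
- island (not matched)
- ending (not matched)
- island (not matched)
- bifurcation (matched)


Weighted minutiae match score:
  dot: matched, +5 (running total 5)
  bifurcation: not matched, +0
  island: matched, +4 (running total 9)
  crossover: matched, +6 (running total 15)
  ending: not matched, +0
  trifurcation: not matched, +0
  island: not matched, +0
  ending: not matched, +0
  island: not matched, +0
  bifurcation: matched, +2 (running total 17)
Total score = 17
Threshold = 18; verdict = inconclusive

17


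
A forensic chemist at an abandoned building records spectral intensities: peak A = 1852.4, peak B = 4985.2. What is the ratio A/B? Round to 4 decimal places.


Spectral peak ratio:
Peak A = 1852.4 counts
Peak B = 4985.2 counts
Ratio = 1852.4 / 4985.2 = 0.3716

0.3716


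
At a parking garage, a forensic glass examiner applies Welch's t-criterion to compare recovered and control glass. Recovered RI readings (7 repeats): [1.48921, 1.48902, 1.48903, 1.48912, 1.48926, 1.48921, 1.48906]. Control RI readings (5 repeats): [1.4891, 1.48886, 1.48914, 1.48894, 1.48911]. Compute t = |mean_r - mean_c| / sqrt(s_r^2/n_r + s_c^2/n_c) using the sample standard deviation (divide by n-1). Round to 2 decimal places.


Welch's t-criterion for glass RI comparison:
Recovered mean = sum / n_r = 10.42391 / 7 = 1.48913
Control mean = sum / n_c = 7.44515 / 5 = 1.48903
Recovered sample variance s_r^2 = 9.46667e-09
Control sample variance s_c^2 = 1.51e-08
Welch SE (unpooled) = sqrt(s_r^2/n_r + s_c^2/n_c) = sqrt(1.35238e-09 + 3.02e-09) = sqrt(4.37238e-09) = 6.6124e-05
|mean_r - mean_c| = 0.0001
t = 0.0001 / 6.6124e-05 = 1.51

1.51


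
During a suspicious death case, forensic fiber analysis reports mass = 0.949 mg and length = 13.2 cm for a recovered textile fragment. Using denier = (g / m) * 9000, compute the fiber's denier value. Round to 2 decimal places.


Denier calculation:
Mass in grams = 0.949 mg / 1000 = 0.000949 g
Length in meters = 13.2 cm / 100 = 0.132 m
Linear density = mass / length = 0.000949 / 0.132 = 0.00718939 g/m
Denier = (g/m) * 9000 = 0.00718939 * 9000 = 64.70

64.70
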